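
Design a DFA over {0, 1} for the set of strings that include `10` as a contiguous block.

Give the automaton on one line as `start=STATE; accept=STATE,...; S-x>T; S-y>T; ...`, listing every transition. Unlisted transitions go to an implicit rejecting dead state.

Track how much of `10` has been matched so far: state q0 is no progress, q2 is the absorbing accept state reached once `10` has occurred. Intermediate states record partial matches; on a mismatch, fall back to the longest reusable overlap.
A 3-state machine:
        0   1  
>  q0   q0  q1 
   q1   q2  q1 
 * q2   q2  q2 
(> = start, * = accepting)

start=q0; accept=q2; q0-0>q0; q0-1>q1; q1-0>q2; q1-1>q1; q2-0>q2; q2-1>q2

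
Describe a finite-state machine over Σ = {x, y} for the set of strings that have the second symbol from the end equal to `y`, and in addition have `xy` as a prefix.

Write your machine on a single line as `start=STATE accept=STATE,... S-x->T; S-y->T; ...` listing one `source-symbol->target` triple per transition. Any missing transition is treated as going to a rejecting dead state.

Build one automaton per condition and run them in lockstep. One (7 states) tracks the last 2 symbols read; the other (4 states) tracks whether the input so far still matches the prefix `xy`. Each combined state is a pair, one component from each; accept when both components accept. Minimizing collapses redundant product states.
A 7-state machine:
        x   y  
>  q0   q1  q2 
   q1   q2  q3 
   q2   q2  q2 
   q3   q4  q5 
 * q4   q6  q3 
 * q5   q4  q5 
   q6   q6  q3 
(> = start, * = accepting)

start=q0; accept=q4,q5; q0-x->q1; q0-y->q2; q1-x->q2; q1-y->q3; q2-x->q2; q2-y->q2; q3-x->q4; q3-y->q5; q4-x->q6; q4-y->q3; q5-x->q4; q5-y->q5; q6-x->q6; q6-y->q3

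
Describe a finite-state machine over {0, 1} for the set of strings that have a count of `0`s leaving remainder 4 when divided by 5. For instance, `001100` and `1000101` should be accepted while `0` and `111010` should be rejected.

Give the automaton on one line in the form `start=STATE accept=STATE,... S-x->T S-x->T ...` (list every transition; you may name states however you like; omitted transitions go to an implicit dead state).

start=A accept=E A-0->B A-1->A B-0->C B-1->B C-0->D C-1->C D-0->E D-1->D E-0->A E-1->E

The only thing that matters is how many `0`s have appeared, reduced mod 5. Use one state per residue: A for 0, …, E for 4. Reading `0` moves to the next residue; anything else stays put. E is accepting.
5 states suffice.
       0  1 
>  A   B  A 
   B   C  B 
   C   D  C 
   D   E  D 
 * E   A  E 
(> = start, * = accepting)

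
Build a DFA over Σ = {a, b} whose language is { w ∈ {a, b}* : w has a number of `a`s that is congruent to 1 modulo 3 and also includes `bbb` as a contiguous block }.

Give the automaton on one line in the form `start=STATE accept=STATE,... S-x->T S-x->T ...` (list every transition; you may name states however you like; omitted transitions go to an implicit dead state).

Run two small machines in parallel and take their product. One (3 states) tracks the count of `a`s modulo 3; the other (4 states) tracks whether and how much of `bbb` has been seen. Each combined state is a pair, one component from each; accept when both components accept.
With 12 states:
          a    b  
>  q0     q1   q2 
   q1     q3   q4 
   q2     q1   q5 
   q3     q0   q6 
   q4     q3   q7 
   q5     q1   q8 
   q6     q0   q9 
   q7     q3  q10 
   q8    q10   q8 
   q9     q0  q11 
 * q10   q11  q10 
   q11    q8  q11 
(> = start, * = accepting)

start=q0 accept=q10 q0-a->q1 q0-b->q2 q1-a->q3 q1-b->q4 q2-a->q1 q2-b->q5 q3-a->q0 q3-b->q6 q4-a->q3 q4-b->q7 q5-a->q1 q5-b->q8 q6-a->q0 q6-b->q9 q7-a->q3 q7-b->q10 q8-a->q10 q8-b->q8 q9-a->q0 q9-b->q11 q10-a->q11 q10-b->q10 q11-a->q8 q11-b->q11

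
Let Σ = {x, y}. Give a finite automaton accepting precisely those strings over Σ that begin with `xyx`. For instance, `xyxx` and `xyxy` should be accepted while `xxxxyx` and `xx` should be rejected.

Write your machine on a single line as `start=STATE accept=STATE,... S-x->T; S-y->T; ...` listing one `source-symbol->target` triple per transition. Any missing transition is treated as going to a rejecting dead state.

start=S0; accept=S3; S0-x->S1; S0-y->S4; S1-x->S4; S1-y->S2; S2-x->S3; S2-y->S4; S3-x->S3; S3-y->S3; S4-x->S4; S4-y->S4

Walk along `xyx` while the input agrees: from S0 take `x` to S1, and so on. Any deviation drops to the rejecting sink S4. Once S3 is reached the prefix is confirmed and every continuation is accepted.
With 5 states:
        x   y  
>  S0   S1  S4 
   S1   S4  S2 
   S2   S3  S4 
 * S3   S3  S3 
   S4   S4  S4 
(> = start, * = accepting)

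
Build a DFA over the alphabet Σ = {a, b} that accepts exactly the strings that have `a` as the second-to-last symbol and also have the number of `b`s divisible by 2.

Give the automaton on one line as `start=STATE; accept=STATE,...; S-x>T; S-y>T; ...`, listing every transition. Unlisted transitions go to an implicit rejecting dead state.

Build one automaton per condition and run them in lockstep. One (7 states) tracks the last 2 symbols read; the other (2 states) tracks the count of `b`s modulo 2. Each combined state is a pair, one component from each; accept when both components accept. Minimizing collapses redundant product states.
        a   b  
>  q0   q1  q2 
   q1   q3  q2 
   q2   q4  q0 
 * q3   q3  q2 
   q4   q4  q5 
 * q5   q1  q2 
(> = start, * = accepting)

start=q0; accept=q3,q5; q0-a>q1; q0-b>q2; q1-a>q3; q1-b>q2; q2-a>q4; q2-b>q0; q3-a>q3; q3-b>q2; q4-a>q4; q4-b>q5; q5-a>q1; q5-b>q2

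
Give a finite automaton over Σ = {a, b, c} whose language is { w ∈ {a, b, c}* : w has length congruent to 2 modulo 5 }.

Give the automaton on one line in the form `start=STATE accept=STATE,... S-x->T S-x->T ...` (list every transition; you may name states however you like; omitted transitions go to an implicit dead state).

Only the length mod 5 matters, so use a 5-cycle: from any state, every input symbol moves to the next state, wrapping q4 back to q0. Mark q2 accepting.
With 5 states:
        a   b   c  
>  q0   q1  q1  q1 
   q1   q2  q2  q2 
 * q2   q3  q3  q3 
   q3   q4  q4  q4 
   q4   q0  q0  q0 
(> = start, * = accepting)

start=q0 accept=q2 q0-a->q1 q0-b->q1 q0-c->q1 q1-a->q2 q1-b->q2 q1-c->q2 q2-a->q3 q2-b->q3 q2-c->q3 q3-a->q4 q3-b->q4 q3-c->q4 q4-a->q0 q4-b->q0 q4-c->q0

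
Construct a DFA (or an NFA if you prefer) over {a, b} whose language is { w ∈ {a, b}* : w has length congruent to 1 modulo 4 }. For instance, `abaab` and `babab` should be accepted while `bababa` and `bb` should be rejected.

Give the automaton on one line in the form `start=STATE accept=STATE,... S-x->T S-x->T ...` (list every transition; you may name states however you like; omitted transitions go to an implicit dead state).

Count input length modulo 4: every symbol advances one step around the cycle S0 → S1 → S2 → S3 → S0. Accept at S1.
A 4-state machine:
        a   b  
>  S0   S1  S1 
 * S1   S2  S2 
   S2   S3  S3 
   S3   S0  S0 
(> = start, * = accepting)

start=S0 accept=S1 S0-a->S1 S0-b->S1 S1-a->S2 S1-b->S2 S2-a->S3 S2-b->S3 S3-a->S0 S3-b->S0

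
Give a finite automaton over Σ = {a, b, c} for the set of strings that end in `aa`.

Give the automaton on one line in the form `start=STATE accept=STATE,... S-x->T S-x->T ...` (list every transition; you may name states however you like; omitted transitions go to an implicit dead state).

Remember how much of `aa` the current input suffix matches. State S0 means no match yet; S1 means the last symbol is `a`; S2 means the last 2 symbols are `aa`. Only S2 accepts. On a mismatch, fall back to the longest proper suffix that is still a prefix of `aa`.
With 3 states:
        a   b   c  
>  S0   S1  S0  S0 
   S1   S2  S0  S0 
 * S2   S2  S0  S0 
(> = start, * = accepting)

start=S0 accept=S2 S0-a->S1 S0-b->S0 S0-c->S0 S1-a->S2 S1-b->S0 S1-c->S0 S2-a->S2 S2-b->S0 S2-c->S0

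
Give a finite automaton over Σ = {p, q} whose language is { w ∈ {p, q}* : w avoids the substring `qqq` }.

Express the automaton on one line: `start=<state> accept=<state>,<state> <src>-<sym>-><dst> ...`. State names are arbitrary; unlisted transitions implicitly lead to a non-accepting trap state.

Track partial matches of the forbidden pattern `qqq`. State s3 is a dead state reached once `qqq` has occurred; every other state accepts. s0 means no part of `qqq` is currently matched.
        p   q  
>* s0   s0  s1 
 * s1   s0  s2 
 * s2   s0  s3 
   s3   s3  s3 
(> = start, * = accepting)

start=s0 accept=s0,s1,s2 s0-p->s0 s0-q->s1 s1-p->s0 s1-q->s2 s2-p->s0 s2-q->s3 s3-p->s3 s3-q->s3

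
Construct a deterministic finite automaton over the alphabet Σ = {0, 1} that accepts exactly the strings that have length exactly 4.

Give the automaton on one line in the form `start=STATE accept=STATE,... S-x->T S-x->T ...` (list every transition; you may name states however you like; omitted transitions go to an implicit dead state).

start=A accept=E A-0->B A-1->B B-0->C B-1->C C-0->D C-1->D D-0->E D-1->E E-0->F E-1->F F-0->F F-1->F

Count input length up to 5: every symbol moves from A toward F, which means 'more than 4' and absorbs. Accept from {E}.
       0  1 
>  A   B  B 
   B   C  C 
   C   D  D 
   D   E  E 
 * E   F  F 
   F   F  F 
(> = start, * = accepting)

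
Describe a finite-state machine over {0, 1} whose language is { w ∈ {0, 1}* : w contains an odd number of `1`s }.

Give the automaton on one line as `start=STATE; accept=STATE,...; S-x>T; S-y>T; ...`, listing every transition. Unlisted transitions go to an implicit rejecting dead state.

Keep the running count of `1`s modulo 2: each `1` advances along the cycle A → B → A while other symbols loop. Accept at B.
       0  1 
>  A   A  B 
 * B   B  A 
(> = start, * = accepting)

start=A; accept=B; A-0>A; A-1>B; B-0>B; B-1>A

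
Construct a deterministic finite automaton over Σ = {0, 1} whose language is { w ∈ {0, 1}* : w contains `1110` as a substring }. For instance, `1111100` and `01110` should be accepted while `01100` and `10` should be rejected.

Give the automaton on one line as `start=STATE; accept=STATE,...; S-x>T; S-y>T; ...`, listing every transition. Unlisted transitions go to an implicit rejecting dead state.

Track how much of `1110` has been matched so far: state q0 is no progress, q4 is the absorbing accept state reached once `1110` has occurred. Intermediate states record partial matches; on a mismatch, fall back to the longest reusable overlap.
A 5-state machine:
        0   1  
>  q0   q0  q1 
   q1   q0  q2 
   q2   q0  q3 
   q3   q4  q3 
 * q4   q4  q4 
(> = start, * = accepting)

start=q0; accept=q4; q0-0>q0; q0-1>q1; q1-0>q0; q1-1>q2; q2-0>q0; q2-1>q3; q3-0>q4; q3-1>q3; q4-0>q4; q4-1>q4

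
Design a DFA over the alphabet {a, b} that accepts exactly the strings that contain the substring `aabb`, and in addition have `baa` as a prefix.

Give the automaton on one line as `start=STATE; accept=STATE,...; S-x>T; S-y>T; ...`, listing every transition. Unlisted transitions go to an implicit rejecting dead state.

start=s0; accept=s7; s0-a>s1; s0-b>s2; s1-a>s1; s1-b>s1; s2-a>s3; s2-b>s1; s3-a>s4; s3-b>s1; s4-a>s4; s4-b>s5; s5-a>s6; s5-b>s7; s6-a>s4; s6-b>s8; s7-a>s7; s7-b>s7; s8-a>s6; s8-b>s8

Run two small machines in parallel and take their product. One (5 states) tracks whether and how much of `aabb` has been seen; the other (5 states) tracks whether the input so far still matches the prefix `baa`. Each combined state is a pair, one component from each; accept when both components accept. Equivalent product states are then merged.
        a   b  
>  s0   s1  s2 
   s1   s1  s1 
   s2   s3  s1 
   s3   s4  s1 
   s4   s4  s5 
   s5   s6  s7 
   s6   s4  s8 
 * s7   s7  s7 
   s8   s6  s8 
(> = start, * = accepting)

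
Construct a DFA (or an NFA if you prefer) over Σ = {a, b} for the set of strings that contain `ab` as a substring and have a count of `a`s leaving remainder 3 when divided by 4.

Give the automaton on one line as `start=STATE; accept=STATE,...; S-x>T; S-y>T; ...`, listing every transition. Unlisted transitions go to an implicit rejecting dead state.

Run two small machines in parallel and take their product. One (3 states) tracks whether and how much of `ab` has been seen; the other (4 states) tracks the count of `a`s modulo 4. Each combined state is a pair, one component from each; accept when both components accept.
9 states suffice.
        a   b  
>  s0   s1  s0 
   s1   s2  s3 
   s2   s4  s5 
   s3   s5  s3 
   s4   s6  s7 
   s5   s7  s5 
   s6   s1  s8 
 * s7   s8  s7 
   s8   s3  s8 
(> = start, * = accepting)

start=s0; accept=s7; s0-a>s1; s0-b>s0; s1-a>s2; s1-b>s3; s2-a>s4; s2-b>s5; s3-a>s5; s3-b>s3; s4-a>s6; s4-b>s7; s5-a>s7; s5-b>s5; s6-a>s1; s6-b>s8; s7-a>s8; s7-b>s7; s8-a>s3; s8-b>s8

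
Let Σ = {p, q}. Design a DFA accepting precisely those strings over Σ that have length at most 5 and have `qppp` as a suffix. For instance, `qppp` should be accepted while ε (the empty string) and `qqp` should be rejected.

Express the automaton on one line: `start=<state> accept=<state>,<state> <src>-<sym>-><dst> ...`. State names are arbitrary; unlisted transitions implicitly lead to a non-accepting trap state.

start=s0 accept=s7 s0-p->s1 s0-q->s2 s1-p->s3 s1-q->s4 s2-p->s5 s2-q->s4 s3-p->s3 s3-q->s3 s4-p->s5 s4-q->s3 s5-p->s6 s5-q->s3 s6-p->s7 s6-q->s3 s7-p->s3 s7-q->s3

Build one automaton per condition and run them in lockstep. One (7 states) tracks the input length, saturating at 6; the other (5 states) tracks how much of the suffix `qppp` has currently been matched. Each combined state is a pair, one component from each; accept when both components accept. Minimizing collapses redundant product states.
        p   q  
>  s0   s1  s2 
   s1   s3  s4 
   s2   s5  s4 
   s3   s3  s3 
   s4   s5  s3 
   s5   s6  s3 
   s6   s7  s3 
 * s7   s3  s3 
(> = start, * = accepting)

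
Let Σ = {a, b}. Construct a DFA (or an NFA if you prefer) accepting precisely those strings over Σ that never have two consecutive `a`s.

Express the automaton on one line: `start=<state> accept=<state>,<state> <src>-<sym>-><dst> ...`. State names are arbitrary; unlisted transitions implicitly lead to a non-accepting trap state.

start=S0 accept=S0,S1 S0-a->S1 S0-b->S0 S1-a->S2 S1-b->S0 S2-a->S2 S2-b->S2

This is the complement of 'contains `aa`'. Use the same substring-matching states — S0 through S2 holding how much of `aa` has just been matched — but flip the accepting set: everything except the trap S2 accepts.
        a   b  
>* S0   S1  S0 
 * S1   S2  S0 
   S2   S2  S2 
(> = start, * = accepting)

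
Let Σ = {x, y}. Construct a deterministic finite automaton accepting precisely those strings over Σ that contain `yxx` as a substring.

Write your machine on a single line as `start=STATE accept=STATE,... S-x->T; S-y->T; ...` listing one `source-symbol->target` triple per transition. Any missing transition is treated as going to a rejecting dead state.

start=A; accept=D; A-x->A; A-y->B; B-x->C; B-y->B; C-x->D; C-y->B; D-x->D; D-y->D

States A..C record the length of the longest prefix of `yxx` that matches the current input suffix. Reaching D means `yxx` has been seen, and we stay there forever. Accept from D.
With 4 states:
       x  y 
>  A   A  B 
   B   C  B 
   C   D  B 
 * D   D  D 
(> = start, * = accepting)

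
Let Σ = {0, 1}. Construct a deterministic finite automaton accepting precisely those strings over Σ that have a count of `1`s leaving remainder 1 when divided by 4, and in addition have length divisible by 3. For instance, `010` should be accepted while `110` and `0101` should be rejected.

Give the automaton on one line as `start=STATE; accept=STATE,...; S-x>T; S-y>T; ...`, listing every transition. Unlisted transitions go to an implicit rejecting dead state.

start=q0; accept=q6; q0-0>q1; q0-1>q2; q1-0>q3; q1-1>q4; q2-0>q4; q2-1>q5; q3-0>q0; q3-1>q6; q4-0>q6; q4-1>q7; q5-0>q7; q5-1>q8; q6-0>q2; q6-1>q9; q7-0>q9; q7-1>q10; q8-0>q10; q8-1>q1; q9-0>q5; q9-1>q11; q10-0>q11; q10-1>q3; q11-0>q8; q11-1>q0

Run two small machines in parallel and take their product. The first has 4 states tracking the count of `1`s modulo 4; the second has 3 states tracking the input length modulo 3. A product state is a pair (one from each), accepting exactly when both do.
A 12-state machine:
          0    1  
>  q0     q1   q2 
   q1     q3   q4 
   q2     q4   q5 
   q3     q0   q6 
   q4     q6   q7 
   q5     q7   q8 
 * q6     q2   q9 
   q7     q9  q10 
   q8    q10   q1 
   q9     q5  q11 
   q10   q11   q3 
   q11    q8   q0 
(> = start, * = accepting)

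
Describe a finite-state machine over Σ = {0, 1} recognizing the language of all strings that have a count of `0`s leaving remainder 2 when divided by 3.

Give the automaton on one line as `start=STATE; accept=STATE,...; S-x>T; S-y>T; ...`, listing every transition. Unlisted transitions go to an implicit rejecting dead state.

start=q0; accept=q2; q0-0>q1; q0-1>q0; q1-0>q2; q1-1>q1; q2-0>q0; q2-1>q2

Keep the running count of `0`s modulo 3: each `0` advances along the cycle q0 → q1 → q2 → q0 while other symbols loop. Accept at q2.
        0   1  
>  q0   q1  q0 
   q1   q2  q1 
 * q2   q0  q2 
(> = start, * = accepting)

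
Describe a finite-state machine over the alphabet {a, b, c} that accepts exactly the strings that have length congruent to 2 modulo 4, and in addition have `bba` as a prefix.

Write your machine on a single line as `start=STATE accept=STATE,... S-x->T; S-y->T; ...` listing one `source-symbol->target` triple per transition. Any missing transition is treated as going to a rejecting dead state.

Handle the two conditions separately and then intersect. One (4 states) tracks the input length modulo 4; the other (5 states) tracks whether the input so far still matches the prefix `bba`. Each combined state is a pair, one component from each; accept when both components accept. Minimizing collapses redundant product states.
With 8 states:
        a   b   c  
>  s0   s1  s2  s1 
   s1   s1  s1  s1 
   s2   s1  s3  s1 
   s3   s4  s1  s1 
   s4   s5  s5  s5 
   s5   s6  s6  s6 
   s6   s7  s7  s7 
 * s7   s4  s4  s4 
(> = start, * = accepting)

start=s0; accept=s7; s0-a->s1; s0-b->s2; s0-c->s1; s1-a->s1; s1-b->s1; s1-c->s1; s2-a->s1; s2-b->s3; s2-c->s1; s3-a->s4; s3-b->s1; s3-c->s1; s4-a->s5; s4-b->s5; s4-c->s5; s5-a->s6; s5-b->s6; s5-c->s6; s6-a->s7; s6-b->s7; s6-c->s7; s7-a->s4; s7-b->s4; s7-c->s4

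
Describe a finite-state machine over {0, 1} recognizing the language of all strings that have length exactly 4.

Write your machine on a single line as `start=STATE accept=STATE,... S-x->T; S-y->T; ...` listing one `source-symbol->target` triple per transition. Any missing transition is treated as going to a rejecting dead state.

Count input length up to 5: every symbol moves from A toward F, which means 'more than 4' and absorbs. Accept from {E}.
A 6-state machine:
       0  1 
>  A   B  B 
   B   C  C 
   C   D  D 
   D   E  E 
 * E   F  F 
   F   F  F 
(> = start, * = accepting)

start=A; accept=E; A-0->B; A-1->B; B-0->C; B-1->C; C-0->D; C-1->D; D-0->E; D-1->E; E-0->F; E-1->F; F-0->F; F-1->F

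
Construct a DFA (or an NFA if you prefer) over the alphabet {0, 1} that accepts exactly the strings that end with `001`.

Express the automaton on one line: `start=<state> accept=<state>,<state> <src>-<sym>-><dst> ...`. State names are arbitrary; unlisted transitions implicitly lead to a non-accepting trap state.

Let each state record the length of the longest suffix of the input read so far that is also a prefix of `001`. s1 means the last symbol is `0`; s2 means the last 2 symbols are `00`; s3 means the last 3 symbols are `001`. Accept only at s3, where the string currently ends in `001`.
A 4-state machine:
        0   1  
>  s0   s1  s0 
   s1   s2  s0 
   s2   s2  s3 
 * s3   s1  s0 
(> = start, * = accepting)

start=s0 accept=s3 s0-0->s1 s0-1->s0 s1-0->s2 s1-1->s0 s2-0->s2 s2-1->s3 s3-0->s1 s3-1->s0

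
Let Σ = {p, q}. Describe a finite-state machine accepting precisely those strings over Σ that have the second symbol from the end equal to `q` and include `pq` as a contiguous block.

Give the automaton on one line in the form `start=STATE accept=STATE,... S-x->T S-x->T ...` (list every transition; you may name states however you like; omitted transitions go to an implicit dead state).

start=s0 accept=s3,s4 s0-p->s1 s0-q->s0 s1-p->s1 s1-q->s2 s2-p->s3 s2-q->s4 s3-p->s1 s3-q->s2 s4-p->s3 s4-q->s4

Run two small machines in parallel and take their product. One (7 states) tracks the last 2 symbols read; the other (3 states) tracks whether and how much of `pq` has been seen. Each combined state is a pair, one component from each; accept when both components accept. After merging equivalent states the machine shrinks.
5 states suffice.
        p   q  
>  s0   s1  s0 
   s1   s1  s2 
   s2   s3  s4 
 * s3   s1  s2 
 * s4   s3  s4 
(> = start, * = accepting)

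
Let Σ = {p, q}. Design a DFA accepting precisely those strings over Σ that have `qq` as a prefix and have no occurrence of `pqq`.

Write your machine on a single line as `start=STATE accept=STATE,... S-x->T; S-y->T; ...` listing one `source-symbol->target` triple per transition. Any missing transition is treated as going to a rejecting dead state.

Handle the two conditions separately and then intersect. The first has 4 states tracking whether the input so far still matches the prefix `qq`; the second has 4 states tracking partial matches of the forbidden pattern `pqq`. A product state is a pair (one from each), accepting exactly when both do. After merging equivalent states the machine shrinks.
With 6 states:
       p  q 
>  A   B  C 
   B   B  B 
   C   B  D 
 * D   E  D 
 * E   E  F 
 * F   E  B 
(> = start, * = accepting)

start=A; accept=D,E,F; A-p->B; A-q->C; B-p->B; B-q->B; C-p->B; C-q->D; D-p->E; D-q->D; E-p->E; E-q->F; F-p->E; F-q->B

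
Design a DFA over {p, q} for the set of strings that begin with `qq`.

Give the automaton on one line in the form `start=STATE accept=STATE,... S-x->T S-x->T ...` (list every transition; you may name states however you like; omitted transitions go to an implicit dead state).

start=S0 accept=S2 S0-p->S3 S0-q->S1 S1-p->S3 S1-q->S2 S2-p->S2 S2-q->S2 S3-p->S3 S3-q->S3

Walk along `qq` while the input agrees: from S0 take `q` to S1, and so on. Any deviation drops to the rejecting sink S3. Once S2 is reached the prefix is confirmed and every continuation is accepted.
With 4 states:
        p   q  
>  S0   S3  S1 
   S1   S3  S2 
 * S2   S2  S2 
   S3   S3  S3 
(> = start, * = accepting)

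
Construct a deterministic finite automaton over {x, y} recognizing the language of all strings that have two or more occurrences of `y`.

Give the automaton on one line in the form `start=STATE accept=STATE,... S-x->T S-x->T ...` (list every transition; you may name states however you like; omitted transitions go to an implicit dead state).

Only the number of `y`s matters, and only up to 3. Make a chain q0 → q1 → q2 → q3 advanced by each `y` (with q3 absorbing); every other symbol self-loops. The accepting set is {q2, q3}.
A 4-state machine:
        x   y  
>  q0   q0  q1 
   q1   q1  q2 
 * q2   q2  q3 
 * q3   q3  q3 
(> = start, * = accepting)

start=q0 accept=q2,q3 q0-x->q0 q0-y->q1 q1-x->q1 q1-y->q2 q2-x->q2 q2-y->q3 q3-x->q3 q3-y->q3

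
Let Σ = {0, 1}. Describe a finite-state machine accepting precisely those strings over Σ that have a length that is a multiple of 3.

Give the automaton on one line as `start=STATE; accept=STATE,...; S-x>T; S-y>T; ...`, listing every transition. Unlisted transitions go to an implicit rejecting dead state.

start=q0; accept=q0; q0-0>q1; q0-1>q1; q1-0>q2; q1-1>q2; q2-0>q0; q2-1>q0

Count input length modulo 3: every symbol advances one step around the cycle q0 → q1 → q2 → q0. Accept at q0.
        0   1  
>* q0   q1  q1 
   q1   q2  q2 
   q2   q0  q0 
(> = start, * = accepting)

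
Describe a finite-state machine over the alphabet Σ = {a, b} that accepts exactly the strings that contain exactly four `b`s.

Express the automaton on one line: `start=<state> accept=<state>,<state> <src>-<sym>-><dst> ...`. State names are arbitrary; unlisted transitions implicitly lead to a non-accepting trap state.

start=q0 accept=q4 q0-a->q0 q0-b->q1 q1-a->q1 q1-b->q2 q2-a->q2 q2-b->q3 q3-a->q3 q3-b->q4 q4-a->q4 q4-b->q5 q5-a->q5 q5-b->q5

Only the number of `b`s matters, and only up to 5. Make a chain q0 → q1 → q2 → q3 → q4 → q5 advanced by each `b` (with q5 absorbing); every other symbol self-loops. The accepting set is {q4}.
6 states suffice.
        a   b  
>  q0   q0  q1 
   q1   q1  q2 
   q2   q2  q3 
   q3   q3  q4 
 * q4   q4  q5 
   q5   q5  q5 
(> = start, * = accepting)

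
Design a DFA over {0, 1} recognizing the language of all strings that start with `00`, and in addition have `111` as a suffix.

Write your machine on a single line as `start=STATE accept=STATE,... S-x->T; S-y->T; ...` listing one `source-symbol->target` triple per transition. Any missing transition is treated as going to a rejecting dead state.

Build one automaton per condition and run them in lockstep. One (4 states) tracks whether the input so far still matches the prefix `00`; the other (4 states) tracks how much of the suffix `111` has currently been matched. Each combined state is a pair, one component from each; accept when both components accept.
        0   1  
>  q0   q1  q2 
   q1   q3  q2 
   q2   q4  q5 
   q3   q3  q6 
   q4   q4  q2 
   q5   q4  q7 
   q6   q3  q8 
   q7   q4  q7 
   q8   q3  q9 
 * q9   q3  q9 
(> = start, * = accepting)

start=q0; accept=q9; q0-0->q1; q0-1->q2; q1-0->q3; q1-1->q2; q2-0->q4; q2-1->q5; q3-0->q3; q3-1->q6; q4-0->q4; q4-1->q2; q5-0->q4; q5-1->q7; q6-0->q3; q6-1->q8; q7-0->q4; q7-1->q7; q8-0->q3; q8-1->q9; q9-0->q3; q9-1->q9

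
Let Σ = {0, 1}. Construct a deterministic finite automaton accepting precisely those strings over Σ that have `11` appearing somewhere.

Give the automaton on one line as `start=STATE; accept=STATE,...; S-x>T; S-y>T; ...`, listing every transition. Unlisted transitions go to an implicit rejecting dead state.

Track how much of `11` has been matched so far: state S0 is no progress, S2 is the absorbing accept state reached once `11` has occurred. Intermediate states record partial matches; on a mismatch, fall back to the longest reusable overlap.
        0   1  
>  S0   S0  S1 
   S1   S0  S2 
 * S2   S2  S2 
(> = start, * = accepting)

start=S0; accept=S2; S0-0>S0; S0-1>S1; S1-0>S0; S1-1>S2; S2-0>S2; S2-1>S2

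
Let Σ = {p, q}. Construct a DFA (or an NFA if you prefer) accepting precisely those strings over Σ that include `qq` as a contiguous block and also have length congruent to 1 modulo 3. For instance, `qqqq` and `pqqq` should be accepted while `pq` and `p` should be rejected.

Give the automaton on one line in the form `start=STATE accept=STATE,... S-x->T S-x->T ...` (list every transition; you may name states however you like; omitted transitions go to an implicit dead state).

Run two small machines in parallel and take their product. One (3 states) tracks whether and how much of `qq` has been seen; the other (3 states) tracks the input length modulo 3. Each combined state is a pair, one component from each; accept when both components accept.
        p   q  
>  S0   S1  S2 
   S1   S3  S4 
   S2   S3  S5 
   S3   S0  S6 
   S4   S0  S7 
   S5   S7  S7 
   S6   S1  S8 
   S7   S8  S8 
 * S8   S5  S5 
(> = start, * = accepting)

start=S0 accept=S8 S0-p->S1 S0-q->S2 S1-p->S3 S1-q->S4 S2-p->S3 S2-q->S5 S3-p->S0 S3-q->S6 S4-p->S0 S4-q->S7 S5-p->S7 S5-q->S7 S6-p->S1 S6-q->S8 S7-p->S8 S7-q->S8 S8-p->S5 S8-q->S5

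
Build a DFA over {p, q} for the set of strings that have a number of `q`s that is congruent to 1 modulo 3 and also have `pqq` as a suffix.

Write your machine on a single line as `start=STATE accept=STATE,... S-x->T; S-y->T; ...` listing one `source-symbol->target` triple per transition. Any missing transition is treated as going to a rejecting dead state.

start=s0; accept=s5; s0-p->s0; s0-q->s1; s1-p->s1; s1-q->s2; s2-p->s3; s2-q->s0; s3-p->s3; s3-q->s4; s4-p->s0; s4-q->s5; s5-p->s1; s5-q->s2

Build one automaton per condition and run them in lockstep. One (3 states) tracks the count of `q`s modulo 3; the other (4 states) tracks how much of the suffix `pqq` has currently been matched. Each combined state is a pair, one component from each; accept when both components accept. After merging equivalent states the machine shrinks.
With 6 states:
        p   q  
>  s0   s0  s1 
   s1   s1  s2 
   s2   s3  s0 
   s3   s3  s4 
   s4   s0  s5 
 * s5   s1  s2 
(> = start, * = accepting)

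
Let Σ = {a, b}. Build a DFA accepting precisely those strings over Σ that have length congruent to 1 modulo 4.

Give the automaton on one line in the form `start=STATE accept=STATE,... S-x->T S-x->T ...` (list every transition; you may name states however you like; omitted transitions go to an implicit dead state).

start=s0 accept=s1 s0-a->s1 s0-b->s1 s1-a->s2 s1-b->s2 s2-a->s3 s2-b->s3 s3-a->s0 s3-b->s0

Count input length modulo 4: every symbol advances one step around the cycle s0 → s1 → s2 → s3 → s0. Accept at s1.
A 4-state machine:
        a   b  
>  s0   s1  s1 
 * s1   s2  s2 
   s2   s3  s3 
   s3   s0  s0 
(> = start, * = accepting)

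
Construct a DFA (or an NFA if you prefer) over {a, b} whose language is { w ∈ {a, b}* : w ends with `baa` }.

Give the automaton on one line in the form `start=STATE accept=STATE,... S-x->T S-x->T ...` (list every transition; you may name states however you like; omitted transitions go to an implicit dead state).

start=S0 accept=S3 S0-a->S0 S0-b->S1 S1-a->S2 S1-b->S1 S2-a->S3 S2-b->S1 S3-a->S0 S3-b->S1

Remember how much of `baa` the current input suffix matches. State S0 means no match yet; S1 means the last symbol is `b`; S2 means the last 2 symbols are `ba`; S3 means the last 3 symbols are `baa`. Only S3 accepts. On a mismatch, fall back to the longest proper suffix that is still a prefix of `baa`.
4 states suffice.
        a   b  
>  S0   S0  S1 
   S1   S2  S1 
   S2   S3  S1 
 * S3   S0  S1 
(> = start, * = accepting)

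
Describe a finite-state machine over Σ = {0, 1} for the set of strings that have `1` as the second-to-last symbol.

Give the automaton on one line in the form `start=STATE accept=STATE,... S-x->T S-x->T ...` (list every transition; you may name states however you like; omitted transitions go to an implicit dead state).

Because acceptance depends on a position counted from the end, the machine has to buffer the most recent 2 symbols. Make each state the string of the last up-to-2 symbols read; on input `x` shift the window left and append `x`. Accept when the buffered window has length 2 and begins with `1`.
7 states suffice.
        0   1  
>  s0   s1  s2 
   s1   s3  s4 
   s2   s5  s6 
   s3   s3  s4 
   s4   s5  s6 
 * s5   s3  s4 
 * s6   s5  s6 
(> = start, * = accepting)

start=s0 accept=s5,s6 s0-0->s1 s0-1->s2 s1-0->s3 s1-1->s4 s2-0->s5 s2-1->s6 s3-0->s3 s3-1->s4 s4-0->s5 s4-1->s6 s5-0->s3 s5-1->s4 s6-0->s5 s6-1->s6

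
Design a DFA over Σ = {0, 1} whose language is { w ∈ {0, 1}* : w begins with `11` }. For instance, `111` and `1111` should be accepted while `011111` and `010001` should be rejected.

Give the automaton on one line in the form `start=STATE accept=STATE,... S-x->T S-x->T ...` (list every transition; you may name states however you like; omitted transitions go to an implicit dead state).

Walk along `11` while the input agrees: from A take `1` to B, and so on. Any deviation drops to the rejecting sink D. Once C is reached the prefix is confirmed and every continuation is accepted.
A 4-state machine:
       0  1 
>  A   D  B 
   B   D  C 
 * C   C  C 
   D   D  D 
(> = start, * = accepting)

start=A accept=C A-0->D A-1->B B-0->D B-1->C C-0->C C-1->C D-0->D D-1->D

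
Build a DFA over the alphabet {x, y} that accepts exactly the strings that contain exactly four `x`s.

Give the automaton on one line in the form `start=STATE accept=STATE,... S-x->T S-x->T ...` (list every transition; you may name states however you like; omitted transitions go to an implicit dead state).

Count `x`s, saturating at 5: states A through E mean 0 through 4 `x`s seen; F means more than 4. Each `x` increments (capped at F); other symbols loop. Accept from {E}.
A 6-state machine:
       x  y 
>  A   B  A 
   B   C  B 
   C   D  C 
   D   E  D 
 * E   F  E 
   F   F  F 
(> = start, * = accepting)

start=A accept=E A-x->B A-y->A B-x->C B-y->B C-x->D C-y->C D-x->E D-y->D E-x->F E-y->E F-x->F F-y->F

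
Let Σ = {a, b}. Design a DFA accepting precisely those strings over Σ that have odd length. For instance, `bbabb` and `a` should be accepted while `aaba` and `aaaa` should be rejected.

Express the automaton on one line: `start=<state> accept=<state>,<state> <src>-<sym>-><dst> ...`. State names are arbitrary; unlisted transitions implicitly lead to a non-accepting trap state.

Only the length mod 2 matters, so use a 2-cycle: from any state, every input symbol moves to the next state, wrapping S1 back to S0. Mark S1 accepting.
With 2 states:
        a   b  
>  S0   S1  S1 
 * S1   S0  S0 
(> = start, * = accepting)

start=S0 accept=S1 S0-a->S1 S0-b->S1 S1-a->S0 S1-b->S0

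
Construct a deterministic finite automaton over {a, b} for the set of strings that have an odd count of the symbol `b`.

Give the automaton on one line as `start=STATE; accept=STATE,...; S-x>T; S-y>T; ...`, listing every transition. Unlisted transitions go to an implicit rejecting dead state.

The only thing that matters is how many `b`s have appeared, reduced mod 2. Use one state per residue: q0 for 0, …, q1 for 1. Reading `b` moves to the next residue; anything else stays put. q1 is accepting.
2 states suffice.
        a   b  
>  q0   q0  q1 
 * q1   q1  q0 
(> = start, * = accepting)

start=q0; accept=q1; q0-a>q0; q0-b>q1; q1-a>q1; q1-b>q0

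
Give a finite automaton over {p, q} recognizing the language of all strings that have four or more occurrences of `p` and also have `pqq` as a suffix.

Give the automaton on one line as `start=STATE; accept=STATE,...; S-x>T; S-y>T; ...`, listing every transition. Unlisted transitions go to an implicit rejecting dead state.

Run two small machines in parallel and take their product. One (6 states) tracks the count of `p`s, saturating at 5; the other (4 states) tracks how much of the suffix `pqq` has currently been matched. Each combined state is a pair, one component from each; accept when both components accept. After merging equivalent states the machine shrinks.
A 7-state machine:
       p  q 
>  A   B  A 
   B   C  B 
   C   D  C 
   D   E  D 
   E   E  F 
   F   E  G 
 * G   E  D 
(> = start, * = accepting)

start=A; accept=G; A-p>B; A-q>A; B-p>C; B-q>B; C-p>D; C-q>C; D-p>E; D-q>D; E-p>E; E-q>F; F-p>E; F-q>G; G-p>E; G-q>D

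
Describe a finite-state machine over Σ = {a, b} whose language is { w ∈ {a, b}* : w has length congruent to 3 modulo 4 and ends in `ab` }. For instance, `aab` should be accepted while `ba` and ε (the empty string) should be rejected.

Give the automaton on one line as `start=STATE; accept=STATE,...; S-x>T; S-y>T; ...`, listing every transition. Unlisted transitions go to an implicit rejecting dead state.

start=s0; accept=s5; s0-a>s1; s0-b>s1; s1-a>s2; s1-b>s3; s2-a>s4; s2-b>s5; s3-a>s4; s3-b>s4; s4-a>s0; s4-b>s0; s5-a>s0; s5-b>s0

Build one automaton per condition and run them in lockstep. The first has 4 states tracking the input length modulo 4; the second has 3 states tracking how much of the suffix `ab` has currently been matched. A product state is a pair (one from each), accepting exactly when both do. Equivalent product states are then merged.
A 6-state machine:
        a   b  
>  s0   s1  s1 
   s1   s2  s3 
   s2   s4  s5 
   s3   s4  s4 
   s4   s0  s0 
 * s5   s0  s0 
(> = start, * = accepting)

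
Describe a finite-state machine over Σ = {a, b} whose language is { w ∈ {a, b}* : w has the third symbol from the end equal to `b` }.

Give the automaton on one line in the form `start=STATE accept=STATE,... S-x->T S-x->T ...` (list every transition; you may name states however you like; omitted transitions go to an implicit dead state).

start=S0 accept=S11,S12,S13,S14 S0-a->S1 S0-b->S2 S1-a->S3 S1-b->S4 S2-a->S5 S2-b->S6 S3-a->S7 S3-b->S8 S4-a->S9 S4-b->S10 S5-a->S11 S5-b->S12 S6-a->S13 S6-b->S14 S7-a->S7 S7-b->S8 S8-a->S9 S8-b->S10 S9-a->S11 S9-b->S12 S10-a->S13 S10-b->S14 S11-a->S7 S11-b->S8 S12-a->S9 S12-b->S10 S13-a->S11 S13-b->S12 S14-a->S13 S14-b->S14

A DFA must remember the last 3 symbols (since which symbol is third-to-last isn't known until the input ends). Use one state per possible window of the last ≤3 symbols; accept from those whose window starts with `b`.
With 15 states:
          a    b  
>  S0     S1   S2 
   S1     S3   S4 
   S2     S5   S6 
   S3     S7   S8 
   S4     S9  S10 
   S5    S11  S12 
   S6    S13  S14 
   S7     S7   S8 
   S8     S9  S10 
   S9    S11  S12 
   S10   S13  S14 
 * S11    S7   S8 
 * S12    S9  S10 
 * S13   S11  S12 
 * S14   S13  S14 
(> = start, * = accepting)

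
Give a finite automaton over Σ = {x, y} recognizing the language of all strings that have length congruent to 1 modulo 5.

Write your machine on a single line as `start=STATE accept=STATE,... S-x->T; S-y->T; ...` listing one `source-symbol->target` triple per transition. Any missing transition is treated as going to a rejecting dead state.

start=S0; accept=S1; S0-x->S1; S0-y->S1; S1-x->S2; S1-y->S2; S2-x->S3; S2-y->S3; S3-x->S4; S3-y->S4; S4-x->S0; S4-y->S0

Count input length modulo 5: every symbol advances one step around the cycle S0 → S1 → S2 → S3 → S4 → S0. Accept at S1.
With 5 states:
        x   y  
>  S0   S1  S1 
 * S1   S2  S2 
   S2   S3  S3 
   S3   S4  S4 
   S4   S0  S0 
(> = start, * = accepting)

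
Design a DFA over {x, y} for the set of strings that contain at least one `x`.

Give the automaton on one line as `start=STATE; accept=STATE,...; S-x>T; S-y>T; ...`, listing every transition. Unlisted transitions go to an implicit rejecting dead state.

Count `x`s, saturating at 2: state s0 means no `x` yet, s1 means one `x` seen, s2 means more than one. Each `x` increments (capped at s2); other symbols loop. Accept from {s1, s2}.
        x   y  
>  s0   s1  s0 
 * s1   s2  s1 
 * s2   s2  s2 
(> = start, * = accepting)

start=s0; accept=s1,s2; s0-x>s1; s0-y>s0; s1-x>s2; s1-y>s1; s2-x>s2; s2-y>s2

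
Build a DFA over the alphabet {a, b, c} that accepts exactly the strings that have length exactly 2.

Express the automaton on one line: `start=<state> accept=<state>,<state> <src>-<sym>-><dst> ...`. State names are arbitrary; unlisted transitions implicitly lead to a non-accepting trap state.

start=s0 accept=s2 s0-a->s1 s0-b->s1 s0-c->s1 s1-a->s2 s1-b->s2 s1-c->s2 s2-a->s3 s2-b->s3 s2-c->s3 s3-a->s3 s3-b->s3 s3-c->s3

We only need to distinguish lengths 0, 1, …, 2, and '>2'. Chain s0 → s1 → s2 → s3 on every symbol, with s3 looping. Accepting states: {s2}.
A 4-state machine:
        a   b   c  
>  s0   s1  s1  s1 
   s1   s2  s2  s2 
 * s2   s3  s3  s3 
   s3   s3  s3  s3 
(> = start, * = accepting)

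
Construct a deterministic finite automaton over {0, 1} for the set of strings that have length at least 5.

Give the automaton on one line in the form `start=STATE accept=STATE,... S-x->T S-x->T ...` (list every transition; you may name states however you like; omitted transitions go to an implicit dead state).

Count input length up to 6: every symbol moves from q0 toward q6, which means 'more than 5' and absorbs. Accept from {q5, q6}.
A 7-state machine:
        0   1  
>  q0   q1  q1 
   q1   q2  q2 
   q2   q3  q3 
   q3   q4  q4 
   q4   q5  q5 
 * q5   q6  q6 
 * q6   q6  q6 
(> = start, * = accepting)

start=q0 accept=q5,q6 q0-0->q1 q0-1->q1 q1-0->q2 q1-1->q2 q2-0->q3 q2-1->q3 q3-0->q4 q3-1->q4 q4-0->q5 q4-1->q5 q5-0->q6 q5-1->q6 q6-0->q6 q6-1->q6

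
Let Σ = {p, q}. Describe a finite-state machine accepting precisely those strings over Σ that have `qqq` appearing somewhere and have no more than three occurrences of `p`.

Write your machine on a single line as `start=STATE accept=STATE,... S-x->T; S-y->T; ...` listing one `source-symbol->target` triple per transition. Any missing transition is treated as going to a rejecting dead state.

start=s0; accept=s9,s13,s16,s18; s0-p->s1; s0-q->s2; s1-p->s3; s1-q->s4; s2-p->s1; s2-q->s5; s3-p->s6; s3-q->s7; s4-p->s3; s4-q->s8; s5-p->s1; s5-q->s9; s6-p->s10; s6-q->s11; s7-p->s6; s7-q->s12; s8-p->s3; s8-q->s13; s9-p->s13; s9-q->s9; s10-p->s10; s10-q->s14; s11-p->s10; s11-q->s15; s12-p->s6; s12-q->s16; s13-p->s16; s13-q->s13; s14-p->s10; s14-q->s17; s15-p->s10; s15-q->s18; s16-p->s18; s16-q->s16; s17-p->s10; s17-q->s19; s18-p->s19; s18-q->s18; s19-p->s19; s19-q->s19

Handle the two conditions separately and then intersect. The first has 4 states tracking whether and how much of `qqq` has been seen; the second has 5 states tracking the count of `p`s, saturating at 4. A product state is a pair (one from each), accepting exactly when both do.
With 20 states:
          p    q  
>  s0     s1   s2 
   s1     s3   s4 
   s2     s1   s5 
   s3     s6   s7 
   s4     s3   s8 
   s5     s1   s9 
   s6    s10  s11 
   s7     s6  s12 
   s8     s3  s13 
 * s9    s13   s9 
   s10   s10  s14 
   s11   s10  s15 
   s12    s6  s16 
 * s13   s16  s13 
   s14   s10  s17 
   s15   s10  s18 
 * s16   s18  s16 
   s17   s10  s19 
 * s18   s19  s18 
   s19   s19  s19 
(> = start, * = accepting)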